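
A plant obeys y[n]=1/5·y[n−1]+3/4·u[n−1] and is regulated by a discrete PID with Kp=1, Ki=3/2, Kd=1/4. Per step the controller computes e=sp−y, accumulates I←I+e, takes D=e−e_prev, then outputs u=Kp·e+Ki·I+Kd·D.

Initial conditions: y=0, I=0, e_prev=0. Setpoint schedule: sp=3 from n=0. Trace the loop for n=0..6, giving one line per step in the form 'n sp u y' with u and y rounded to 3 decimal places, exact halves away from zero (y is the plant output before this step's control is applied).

0 3 8.250 0.000
1 3 -5.016 6.188
2 3 15.707 -2.524
3 3 -16.134 11.276
4 3 32.985 -9.845
5 3 -42.718 22.770
6 3 73.981 -27.485

(exact arithmetic carried between steps; '≈' marks a value shown rounded to 6 d.p. or computed from one; I and e_prev carry over from the previous line; the table rounds u and y to 3 d.p., halves away from zero)
n=0: y=0, sp=3, e=sp−y=3; I=3, D=e−e_prev=3; u=1·3+3/2·3+1/4·3=8.25; next y=1/5·0+3/4·8.25=6.1875
n=1: y=6.1875, sp=3, e=sp−y=-3.1875; I=-0.1875, D=e−e_prev=-6.1875; u=1·(-3.1875)+3/2·(-0.1875)+1/4·(-6.1875)=-5.015625; next y=1/5·6.1875+3/4·(-5.015625)≈-2.524219
n=2: y≈-2.524219, sp=3, e=sp−y≈5.524219; I≈5.336719, D=e−e_prev≈8.711719; u=1·5.524219+3/2·5.336719+1/4·8.711719≈15.707227; next y=1/5·(-2.524219)+3/4·15.707227≈11.275576
n=3: y≈11.275576, sp=3, e=sp−y≈-8.275576; I≈-2.938857, D=e−e_prev≈-13.799795; u=1·(-8.275576)+3/2·(-2.938857)+1/4·(-13.799795)≈-16.133811; next y=1/5·11.275576+3/4·(-16.133811)≈-9.845243
n=4: y≈-9.845243, sp=3, e=sp−y≈12.845243; I≈9.906386, D=e−e_prev≈21.120819; u=1·12.845243+3/2·9.906386+1/4·21.120819≈32.985026; next y=1/5·(-9.845243)+3/4·32.985026≈22.769721
n=5: y≈22.769721, sp=3, e=sp−y≈-19.769721; I≈-9.863335, D=e−e_prev≈-32.614964; u=1·(-19.769721)+3/2·(-9.863335)+1/4·(-32.614964)≈-42.718465; next y=1/5·22.769721+3/4·(-42.718465)≈-27.484905
n=6: y≈-27.484905, sp=3, e=sp−y≈30.484905; I≈20.621569, D=e−e_prev≈50.254626; u=1·30.484905+3/2·20.621569+1/4·50.254626≈73.980915; next y=1/5·(-27.484905)+3/4·73.980915≈49.988705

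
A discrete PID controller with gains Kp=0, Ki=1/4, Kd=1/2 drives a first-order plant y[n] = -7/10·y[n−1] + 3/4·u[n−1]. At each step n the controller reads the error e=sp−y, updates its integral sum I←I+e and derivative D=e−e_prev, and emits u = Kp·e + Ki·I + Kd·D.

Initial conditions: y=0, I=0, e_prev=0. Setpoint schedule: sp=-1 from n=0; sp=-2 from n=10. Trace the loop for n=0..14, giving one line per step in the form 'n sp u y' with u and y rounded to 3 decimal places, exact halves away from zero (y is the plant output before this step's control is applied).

0 -1 -0.750 0.000
1 -1 -0.078 -0.563
2 -1 -1.142 0.335
3 -1 0.043 -1.091
4 -1 -2.063 0.796
5 -1 0.607 -2.104
6 -1 -3.591 1.928
7 -1 2.171 -4.043
8 -1 -6.430 4.458
9 -1 5.758 -7.943
10 -2 -12.824 9.879
11 -2 13.426 -16.533
12 -2 -24.778 21.642
13 -2 29.931 -33.733
14 -2 -49.670 46.061

(exact arithmetic carried between steps; '≈' marks a value shown rounded to 6 d.p. or computed from one; I and e_prev carry over from the previous line; the table rounds u and y to 3 d.p., halves away from zero)
n=0: y=0, sp=-1, e=sp−y=-1; I=-1, D=e−e_prev=-1; u=0·(-1)+1/4·(-1)+1/2·(-1)=-0.75; next y=-7/10·0+3/4·(-0.75)=-0.5625
n=1: y=-0.5625, sp=-1, e=sp−y=-0.4375; I=-1.4375, D=e−e_prev=0.5625; u=0·(-0.4375)+1/4·(-1.4375)+1/2·0.5625=-0.078125; next y=-7/10·(-0.5625)+3/4·(-0.078125)≈0.335156
n=2: y≈0.335156, sp=-1, e=sp−y≈-1.335156; I≈-2.772656, D=e−e_prev≈-0.897656; u=0·(-1.335156)+1/4·(-2.772656)+1/2·(-0.897656)≈-1.141992; next y=-7/10·0.335156+3/4·(-1.141992)≈-1.091104
n=3: y≈-1.091104, sp=-1, e=sp−y≈0.091104; I≈-2.681553, D=e−e_prev≈1.426260; u=0·0.091104+1/4·(-2.681553)+1/2·1.426260≈0.042742; next y=-7/10·(-1.091104)+3/4·0.042742≈0.795829
n=4: y≈0.795829, sp=-1, e=sp−y≈-1.795829; I≈-4.477381, D=e−e_prev≈-1.886932; u=0·(-1.795829)+1/4·(-4.477381)+1/2·(-1.886932)≈-2.062811; next y=-7/10·0.795829+3/4·(-2.062811)≈-2.104189
n=5: y≈-2.104189, sp=-1, e=sp−y≈1.104189; I≈-3.373193, D=e−e_prev≈2.900017; u=0·1.104189+1/4·(-3.373193)+1/2·2.900017≈0.606711; next y=-7/10·(-2.104189)+3/4·0.606711≈1.927965
n=6: y≈1.927965, sp=-1, e=sp−y≈-2.927965; I≈-6.301158, D=e−e_prev≈-4.032154; u=0·(-2.927965)+1/4·(-6.301158)+1/2·(-4.032154)≈-3.591366; next y=-7/10·1.927965+3/4·(-3.591366)≈-4.043100
n=7: y≈-4.043100, sp=-1, e=sp−y≈3.043100; I≈-3.258058, D=e−e_prev≈5.971065; u=0·3.043100+1/4·(-3.258058)+1/2·5.971065≈2.171018; next y=-7/10·(-4.043100)+3/4·2.171018≈4.458434
n=8: y≈4.458434, sp=-1, e=sp−y≈-5.458434; I≈-8.716491, D=e−e_prev≈-8.501534; u=0·(-5.458434)+1/4·(-8.716491)+1/2·(-8.501534)≈-6.429890; next y=-7/10·4.458434+3/4·(-6.429890)≈-7.943321
n=9: y≈-7.943321, sp=-1, e=sp−y≈6.943321; I≈-1.773170, D=e−e_prev≈12.401755; u=0·6.943321+1/4·(-1.773170)+1/2·12.401755≈5.757585; next y=-7/10·(-7.943321)+3/4·5.757585≈9.878514
n=10: y≈9.878514, sp=-2, e=sp−y≈-11.878514; I≈-13.651684, D=e−e_prev≈-18.821835; u=0·(-11.878514)+1/4·(-13.651684)+1/2·(-18.821835)≈-12.823838; next y=-7/10·9.878514+3/4·(-12.823838)≈-16.532838
n=11: y≈-16.532838, sp=-2, e=sp−y≈14.532838; I≈0.881154, D=e−e_prev≈26.411352; u=0·14.532838+1/4·0.881154+1/2·26.411352≈13.425964; next y=-7/10·(-16.532838)+3/4·13.425964≈21.642460
n=12: y≈21.642460, sp=-2, e=sp−y≈-23.642460; I≈-22.761306, D=e−e_prev≈-38.175298; u=0·(-23.642460)+1/4·(-22.761306)+1/2·(-38.175298)≈-24.777976; next y=-7/10·21.642460+3/4·(-24.777976)≈-33.733204
n=13: y≈-33.733204, sp=-2, e=sp−y≈31.733204; I≈8.971898, D=e−e_prev≈55.375664; u=0·31.733204+1/4·8.971898+1/2·55.375664≈29.930806; next y=-7/10·(-33.733204)+3/4·29.930806≈46.061347
n=14: y≈46.061347, sp=-2, e=sp−y≈-48.061347; I≈-39.089449, D=e−e_prev≈-79.794551; u=0·(-48.061347)+1/4·(-39.089449)+1/2·(-79.794551)≈-49.669638; next y=-7/10·46.061347+3/4·(-49.669638)≈-69.495172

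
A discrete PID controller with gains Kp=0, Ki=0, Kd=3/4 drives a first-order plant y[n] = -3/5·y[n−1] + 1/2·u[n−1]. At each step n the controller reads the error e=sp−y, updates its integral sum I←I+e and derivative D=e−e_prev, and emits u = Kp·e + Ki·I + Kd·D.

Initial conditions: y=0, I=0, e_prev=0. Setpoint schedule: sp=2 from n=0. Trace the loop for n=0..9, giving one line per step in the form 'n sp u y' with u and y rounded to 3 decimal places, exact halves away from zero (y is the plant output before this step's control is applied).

(exact arithmetic carried between steps; '≈' marks a value shown rounded to 6 d.p. or computed from one; I and e_prev carry over from the previous line; the table rounds u and y to 3 d.p., halves away from zero)
n=0: y=0, sp=2, e=sp−y=2; I=2, D=e−e_prev=2; u=0·2+0·2+3/4·2=1.5; next y=-3/5·0+1/2·1.5=0.75
n=1: y=0.75, sp=2, e=sp−y=1.25; I=3.25, D=e−e_prev=-0.75; u=0·1.25+0·3.25+3/4·(-0.75)=-0.5625; next y=-3/5·0.75+1/2·(-0.5625)=-0.73125
n=2: y=-0.73125, sp=2, e=sp−y=2.73125; I=5.98125, D=e−e_prev=1.48125; u=0·2.73125+0·5.98125+3/4·1.48125≈1.110938; next y=-3/5·(-0.73125)+1/2·1.110938≈0.994219
n=3: y≈0.994219, sp=2, e=sp−y≈1.005781; I≈6.987031, D=e−e_prev≈-1.725469; u=0·1.005781+0·6.987031+3/4·(-1.725469)≈-1.294102; next y=-3/5·0.994219+1/2·(-1.294102)≈-1.243582
n=4: y≈-1.243582, sp=2, e=sp−y≈3.243582; I≈10.230613, D=e−e_prev≈2.237801; u=0·3.243582+0·10.230613+3/4·2.237801≈1.678351; next y=-3/5·(-1.243582)+1/2·1.678351≈1.585325
n=5: y≈1.585325, sp=2, e=sp−y≈0.414675; I≈10.645289, D=e−e_prev≈-2.828907; u=0·0.414675+0·10.645289+3/4·(-2.828907)≈-2.121680; next y=-3/5·1.585325+1/2·(-2.121680)≈-2.012035
n=6: y≈-2.012035, sp=2, e=sp−y≈4.012035; I≈14.657323, D=e−e_prev≈3.597359; u=0·4.012035+0·14.657323+3/4·3.597359≈2.698019; next y=-3/5·(-2.012035)+1/2·2.698019≈2.556230
n=7: y≈2.556230, sp=2, e=sp−y≈-0.556230; I≈14.101093, D=e−e_prev≈-4.568265; u=0·(-0.556230)+0·14.101093+3/4·(-4.568265)≈-3.426199; next y=-3/5·2.556230+1/2·(-3.426199)≈-3.246838
n=8: y≈-3.246838, sp=2, e=sp−y≈5.246838; I≈19.347931, D=e−e_prev≈5.803068; u=0·5.246838+0·19.347931+3/4·5.803068≈4.352301; next y=-3/5·(-3.246838)+1/2·4.352301≈4.124253
n=9: y≈4.124253, sp=2, e=sp−y≈-2.124253; I≈17.223677, D=e−e_prev≈-7.371091; u=0·(-2.124253)+0·17.223677+3/4·(-7.371091)≈-5.528318; next y=-3/5·4.124253+1/2·(-5.528318)≈-5.238711

0 2 1.500 0.000
1 2 -0.563 0.750
2 2 1.111 -0.731
3 2 -1.294 0.994
4 2 1.678 -1.244
5 2 -2.122 1.585
6 2 2.698 -2.012
7 2 -3.426 2.556
8 2 4.352 -3.247
9 2 -5.528 4.124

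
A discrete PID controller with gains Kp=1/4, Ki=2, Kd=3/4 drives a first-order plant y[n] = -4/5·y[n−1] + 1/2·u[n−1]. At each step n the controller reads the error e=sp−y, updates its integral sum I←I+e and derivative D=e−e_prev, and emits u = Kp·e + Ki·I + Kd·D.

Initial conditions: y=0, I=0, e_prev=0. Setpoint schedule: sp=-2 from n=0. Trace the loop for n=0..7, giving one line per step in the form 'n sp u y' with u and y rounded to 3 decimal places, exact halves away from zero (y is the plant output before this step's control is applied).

0 -2 -6.000 0.000
1 -2 0.500 -3.000
2 -2 -16.700 2.650
3 -2 17.598 -10.470
4 -2 -58.237 17.175
5 -2 104.246 -42.858
6 -2 -246.866 86.410
7 -2 510.176 -192.560

(exact arithmetic carried between steps; '≈' marks a value shown rounded to 6 d.p. or computed from one; I and e_prev carry over from the previous line; the table rounds u and y to 3 d.p., halves away from zero)
n=0: y=0, sp=-2, e=sp−y=-2; I=-2, D=e−e_prev=-2; u=1/4·(-2)+2·(-2)+3/4·(-2)=-6; next y=-4/5·0+1/2·(-6)=-3
n=1: y=-3, sp=-2, e=sp−y=1; I=-1, D=e−e_prev=3; u=1/4·1+2·(-1)+3/4·3=0.5; next y=-4/5·(-3)+1/2·0.5=2.65
n=2: y=2.65, sp=-2, e=sp−y=-4.65; I=-5.65, D=e−e_prev=-5.65; u=1/4·(-4.65)+2·(-5.65)+3/4·(-5.65)=-16.7; next y=-4/5·2.65+1/2·(-16.7)=-10.47
n=3: y=-10.47, sp=-2, e=sp−y=8.47; I=2.82, D=e−e_prev=13.12; u=1/4·8.47+2·2.82+3/4·13.12=17.5975; next y=-4/5·(-10.47)+1/2·17.5975=17.17475
n=4: y=17.17475, sp=-2, e=sp−y=-19.17475; I=-16.35475, D=e−e_prev=-27.64475; u=1/4·(-19.17475)+2·(-16.35475)+3/4·(-27.64475)=-58.23675; next y=-4/5·17.17475+1/2·(-58.23675)=-42.858175
n=5: y=-42.858175, sp=-2, e=sp−y=40.858175; I=24.503425, D=e−e_prev=60.032925; u=1/4·40.858175+2·24.503425+3/4·60.032925≈104.246088; next y=-4/5·(-42.858175)+1/2·104.246088≈86.409584
n=6: y≈86.409584, sp=-2, e=sp−y≈-88.409584; I≈-63.906159, D=e−e_prev≈-129.267759; u=1/4·(-88.409584)+2·(-63.906159)+3/4·(-129.267759)≈-246.865533; next y=-4/5·86.409584+1/2·(-246.865533)≈-192.560433
n=7: y≈-192.560433, sp=-2, e=sp−y≈190.560433; I≈126.654275, D=e−e_prev≈278.970017; u=1/4·190.560433+2·126.654275+3/4·278.970017≈510.176170; next y=-4/5·(-192.560433)+1/2·510.176170≈409.136432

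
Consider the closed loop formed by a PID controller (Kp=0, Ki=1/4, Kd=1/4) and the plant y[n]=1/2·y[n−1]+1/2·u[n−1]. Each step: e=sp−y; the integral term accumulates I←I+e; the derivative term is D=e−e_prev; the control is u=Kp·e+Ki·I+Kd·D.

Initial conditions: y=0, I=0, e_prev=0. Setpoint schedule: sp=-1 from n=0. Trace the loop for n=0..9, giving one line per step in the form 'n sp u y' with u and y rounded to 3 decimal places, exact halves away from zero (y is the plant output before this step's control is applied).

0 -1 -0.500 0.000
1 -1 -0.375 -0.250
2 -1 -0.594 -0.313
3 -1 -0.711 -0.453
4 -1 -0.818 -0.582
5 -1 -0.896 -0.700
6 -1 -0.952 -0.798
7 -1 -0.988 -0.875
8 -1 -1.010 -0.931
9 -1 -1.022 -0.971

(exact arithmetic carried between steps; '≈' marks a value shown rounded to 6 d.p. or computed from one; I and e_prev carry over from the previous line; the table rounds u and y to 3 d.p., halves away from zero)
n=0: y=0, sp=-1, e=sp−y=-1; I=-1, D=e−e_prev=-1; u=0·(-1)+1/4·(-1)+1/4·(-1)=-0.5; next y=1/2·0+1/2·(-0.5)=-0.25
n=1: y=-0.25, sp=-1, e=sp−y=-0.75; I=-1.75, D=e−e_prev=0.25; u=0·(-0.75)+1/4·(-1.75)+1/4·0.25=-0.375; next y=1/2·(-0.25)+1/2·(-0.375)=-0.3125
n=2: y=-0.3125, sp=-1, e=sp−y=-0.6875; I=-2.4375, D=e−e_prev=0.0625; u=0·(-0.6875)+1/4·(-2.4375)+1/4·0.0625=-0.59375; next y=1/2·(-0.3125)+1/2·(-0.59375)=-0.453125
n=3: y=-0.453125, sp=-1, e=sp−y=-0.546875; I=-2.984375, D=e−e_prev=0.140625; u=0·(-0.546875)+1/4·(-2.984375)+1/4·0.140625≈-0.710938; next y=1/2·(-0.453125)+1/2·(-0.710938)≈-0.582031
n=4: y≈-0.582031, sp=-1, e=sp−y≈-0.417969; I≈-3.402344, D=e−e_prev≈0.128906; u=0·(-0.417969)+1/4·(-3.402344)+1/4·0.128906≈-0.818359; next y=1/2·(-0.582031)+1/2·(-0.818359)≈-0.700195
n=5: y≈-0.700195, sp=-1, e=sp−y≈-0.299805; I≈-3.702148, D=e−e_prev≈0.118164; u=0·(-0.299805)+1/4·(-3.702148)+1/4·0.118164≈-0.895996; next y=1/2·(-0.700195)+1/2·(-0.895996)≈-0.798096
n=6: y≈-0.798096, sp=-1, e=sp−y≈-0.201904; I≈-3.904053, D=e−e_prev≈0.097900; u=0·(-0.201904)+1/4·(-3.904053)+1/4·0.097900≈-0.951538; next y=1/2·(-0.798096)+1/2·(-0.951538)≈-0.874817
n=7: y≈-0.874817, sp=-1, e=sp−y≈-0.125183; I≈-4.029236, D=e−e_prev≈0.076721; u=0·(-0.125183)+1/4·(-4.029236)+1/4·0.076721≈-0.988129; next y=1/2·(-0.874817)+1/2·(-0.988129)≈-0.931473
n=8: y≈-0.931473, sp=-1, e=sp−y≈-0.068527; I≈-4.097763, D=e−e_prev≈0.056656; u=0·(-0.068527)+1/4·(-4.097763)+1/4·0.056656≈-1.010277; next y=1/2·(-0.931473)+1/2·(-1.010277)≈-0.970875
n=9: y≈-0.970875, sp=-1, e=sp−y≈-0.029125; I≈-4.126888, D=e−e_prev≈0.039402; u=0·(-0.029125)+1/4·(-4.126888)+1/4·0.039402≈-1.021872; next y=1/2·(-0.970875)+1/2·(-1.021872)≈-0.996373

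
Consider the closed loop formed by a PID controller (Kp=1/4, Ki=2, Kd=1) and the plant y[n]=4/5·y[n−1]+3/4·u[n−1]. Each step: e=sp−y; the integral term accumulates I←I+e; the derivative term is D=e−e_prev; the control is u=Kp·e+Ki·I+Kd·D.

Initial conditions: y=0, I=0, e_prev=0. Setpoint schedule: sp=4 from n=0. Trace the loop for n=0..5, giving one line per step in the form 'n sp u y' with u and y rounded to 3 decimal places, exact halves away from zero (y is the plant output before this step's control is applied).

0 4 13.000 0.000
1 4 -14.688 9.750
2 4 25.701 -3.216
3 4 -37.569 16.703
4 4 59.376 -14.815
5 4 -88.870 32.680

(exact arithmetic carried between steps; '≈' marks a value shown rounded to 6 d.p. or computed from one; I and e_prev carry over from the previous line; the table rounds u and y to 3 d.p., halves away from zero)
n=0: y=0, sp=4, e=sp−y=4; I=4, D=e−e_prev=4; u=1/4·4+2·4+1·4=13; next y=4/5·0+3/4·13=9.75
n=1: y=9.75, sp=4, e=sp−y=-5.75; I=-1.75, D=e−e_prev=-9.75; u=1/4·(-5.75)+2·(-1.75)+1·(-9.75)=-14.6875; next y=4/5·9.75+3/4·(-14.6875)=-3.215625
n=2: y=-3.215625, sp=4, e=sp−y=7.215625; I=5.465625, D=e−e_prev=12.965625; u=1/4·7.215625+2·5.465625+1·12.965625≈25.700781; next y=4/5·(-3.215625)+3/4·25.700781≈16.703086
n=3: y≈16.703086, sp=4, e=sp−y≈-12.703086; I≈-7.237461, D=e−e_prev≈-19.918711; u=1/4·(-12.703086)+2·(-7.237461)+1·(-19.918711)≈-37.569404; next y=4/5·16.703086+3/4·(-37.569404)≈-14.814584
n=4: y≈-14.814584, sp=4, e=sp−y≈18.814584; I≈11.577124, D=e−e_prev≈31.517670; u=1/4·18.814584+2·11.577124+1·31.517670≈59.375564; next y=4/5·(-14.814584)+3/4·59.375564≈32.680005
n=5: y≈32.680005, sp=4, e=sp−y≈-28.680005; I≈-17.102882, D=e−e_prev≈-47.494590; u=1/4·(-28.680005)+2·(-17.102882)+1·(-47.494590)≈-88.870354; next y=4/5·32.680005+3/4·(-88.870354)≈-40.508761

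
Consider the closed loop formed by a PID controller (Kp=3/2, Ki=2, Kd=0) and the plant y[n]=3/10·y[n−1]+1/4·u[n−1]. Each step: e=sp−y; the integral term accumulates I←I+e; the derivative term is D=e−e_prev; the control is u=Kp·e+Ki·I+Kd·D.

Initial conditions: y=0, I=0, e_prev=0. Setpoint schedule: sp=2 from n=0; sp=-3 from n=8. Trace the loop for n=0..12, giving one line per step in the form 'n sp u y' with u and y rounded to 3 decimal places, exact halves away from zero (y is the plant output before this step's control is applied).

0 2 7.000 0.000
1 2 4.875 1.750
2 2 5.397 1.744
3 2 5.459 1.872
4 2 5.525 1.927
5 2 5.558 1.959
6 2 5.576 1.977
7 2 5.587 1.987
8 -3 -11.907 1.993
9 -3 -6.592 -2.379
10 -3 -7.895 -2.362
11 -3 -8.050 -2.682
12 -3 -8.213 -2.817

(exact arithmetic carried between steps; '≈' marks a value shown rounded to 6 d.p. or computed from one; I and e_prev carry over from the previous line; the table rounds u and y to 3 d.p., halves away from zero)
n=0: y=0, sp=2, e=sp−y=2; I=2, D=e−e_prev=2; u=3/2·2+2·2+0·2=7; next y=3/10·0+1/4·7=1.75
n=1: y=1.75, sp=2, e=sp−y=0.25; I=2.25, D=e−e_prev=-1.75; u=3/2·0.25+2·2.25+0·(-1.75)=4.875; next y=3/10·1.75+1/4·4.875=1.74375
n=2: y=1.74375, sp=2, e=sp−y=0.25625; I=2.50625, D=e−e_prev=0.00625; u=3/2·0.25625+2·2.50625+0·0.00625=5.396875; next y=3/10·1.74375+1/4·5.396875≈1.872344
n=3: y≈1.872344, sp=2, e=sp−y≈0.127656; I≈2.633906, D=e−e_prev≈-0.128594; u=3/2·0.127656+2·2.633906+0·(-0.128594)≈5.459297; next y=3/10·1.872344+1/4·5.459297≈1.926527
n=4: y≈1.926527, sp=2, e=sp−y≈0.073473; I≈2.707379, D=e−e_prev≈-0.054184; u=3/2·0.073473+2·2.707379+0·(-0.054184)≈5.524967; next y=3/10·1.926527+1/4·5.524967≈1.959200
n=5: y≈1.959200, sp=2, e=sp−y≈0.040800; I≈2.748179, D=e−e_prev≈-0.032673; u=3/2·0.040800+2·2.748179+0·(-0.032673)≈5.557558; next y=3/10·1.959200+1/4·5.557558≈1.977150
n=6: y≈1.977150, sp=2, e=sp−y≈0.022850; I≈2.771029, D=e−e_prev≈-0.017950; u=3/2·0.022850+2·2.771029+0·(-0.017950)≈5.576335; next y=3/10·1.977150+1/4·5.576335≈1.987229
n=7: y≈1.987229, sp=2, e=sp−y≈0.012771; I≈2.783801, D=e−e_prev≈-0.010079; u=3/2·0.012771+2·2.783801+0·(-0.010079)≈5.586759; next y=3/10·1.987229+1/4·5.586759≈1.992858
n=8: y≈1.992858, sp=-3, e=sp−y≈-4.992858; I≈-2.209057, D=e−e_prev≈-5.005630; u=3/2·(-4.992858)+2·(-2.209057)+0·(-5.005630)≈-11.907402; next y=3/10·1.992858+1/4·(-11.907402)≈-2.378993
n=9: y≈-2.378993, sp=-3, e=sp−y≈-0.621007; I≈-2.830064, D=e−e_prev≈4.371851; u=3/2·(-0.621007)+2·(-2.830064)+0·4.371851≈-6.591639; next y=3/10·(-2.378993)+1/4·(-6.591639)≈-2.361608
n=10: y≈-2.361608, sp=-3, e=sp−y≈-0.638392; I≈-3.468457, D=e−e_prev≈-0.017385; u=3/2·(-0.638392)+2·(-3.468457)+0·(-0.017385)≈-7.894502; next y=3/10·(-2.361608)+1/4·(-7.894502)≈-2.682108
n=11: y≈-2.682108, sp=-3, e=sp−y≈-0.317892; I≈-3.786349, D=e−e_prev≈0.320500; u=3/2·(-0.317892)+2·(-3.786349)+0·0.320500≈-8.049536; next y=3/10·(-2.682108)+1/4·(-8.049536)≈-2.817016
n=12: y≈-2.817016, sp=-3, e=sp−y≈-0.182984; I≈-3.969333, D=e−e_prev≈0.134909; u=3/2·(-0.182984)+2·(-3.969333)+0·0.134909≈-8.213141; next y=3/10·(-2.817016)+1/4·(-8.213141)≈-2.898390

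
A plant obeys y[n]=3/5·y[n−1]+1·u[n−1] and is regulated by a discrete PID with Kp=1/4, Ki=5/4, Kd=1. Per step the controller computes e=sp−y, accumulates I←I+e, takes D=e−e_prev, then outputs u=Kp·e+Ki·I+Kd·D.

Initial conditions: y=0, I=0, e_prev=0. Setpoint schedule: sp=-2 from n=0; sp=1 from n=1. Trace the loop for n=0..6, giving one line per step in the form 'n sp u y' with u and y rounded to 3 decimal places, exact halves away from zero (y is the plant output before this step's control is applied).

0 -2 -5.000 0.000
1 1 14.500 -5.000
2 1 -27.250 11.500
3 1 55.750 -20.350
4 1 -109.138 43.540
5 1 217.961 -83.014
6 1 -431.492 168.153

(exact arithmetic carried between steps; '≈' marks a value shown rounded to 6 d.p. or computed from one; I and e_prev carry over from the previous line; the table rounds u and y to 3 d.p., halves away from zero)
n=0: y=0, sp=-2, e=sp−y=-2; I=-2, D=e−e_prev=-2; u=1/4·(-2)+5/4·(-2)+1·(-2)=-5; next y=3/5·0+1·(-5)=-5
n=1: y=-5, sp=1, e=sp−y=6; I=4, D=e−e_prev=8; u=1/4·6+5/4·4+1·8=14.5; next y=3/5·(-5)+1·14.5=11.5
n=2: y=11.5, sp=1, e=sp−y=-10.5; I=-6.5, D=e−e_prev=-16.5; u=1/4·(-10.5)+5/4·(-6.5)+1·(-16.5)=-27.25; next y=3/5·11.5+1·(-27.25)=-20.35
n=3: y=-20.35, sp=1, e=sp−y=21.35; I=14.85, D=e−e_prev=31.85; u=1/4·21.35+5/4·14.85+1·31.85=55.75; next y=3/5·(-20.35)+1·55.75=43.54
n=4: y=43.54, sp=1, e=sp−y=-42.54; I=-27.69, D=e−e_prev=-63.89; u=1/4·(-42.54)+5/4·(-27.69)+1·(-63.89)=-109.1375; next y=3/5·43.54+1·(-109.1375)=-83.0135
n=5: y=-83.0135, sp=1, e=sp−y=84.0135; I=56.3235, D=e−e_prev=126.5535; u=1/4·84.0135+5/4·56.3235+1·126.5535=217.96125; next y=3/5·(-83.0135)+1·217.96125=168.15315
n=6: y=168.15315, sp=1, e=sp−y=-167.15315; I=-110.82965, D=e−e_prev=-251.16665; u=1/4·(-167.15315)+5/4·(-110.82965)+1·(-251.16665)=-431.492; next y=3/5·168.15315+1·(-431.492)=-330.60011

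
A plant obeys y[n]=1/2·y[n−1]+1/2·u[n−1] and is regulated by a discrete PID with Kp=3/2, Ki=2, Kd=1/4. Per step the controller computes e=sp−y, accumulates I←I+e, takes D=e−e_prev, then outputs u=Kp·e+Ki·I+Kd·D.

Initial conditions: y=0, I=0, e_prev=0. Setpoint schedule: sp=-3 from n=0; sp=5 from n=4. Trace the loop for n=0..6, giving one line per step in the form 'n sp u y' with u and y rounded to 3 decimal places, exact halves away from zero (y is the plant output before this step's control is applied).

0 -3 -11.250 0.000
1 -3 4.594 -5.625
2 -3 -10.723 -0.516
3 -3 4.724 -5.619
4 5 19.293 -0.448
5 5 -7.532 9.423
6 5 17.881 0.945

(exact arithmetic carried between steps; '≈' marks a value shown rounded to 6 d.p. or computed from one; I and e_prev carry over from the previous line; the table rounds u and y to 3 d.p., halves away from zero)
n=0: y=0, sp=-3, e=sp−y=-3; I=-3, D=e−e_prev=-3; u=3/2·(-3)+2·(-3)+1/4·(-3)=-11.25; next y=1/2·0+1/2·(-11.25)=-5.625
n=1: y=-5.625, sp=-3, e=sp−y=2.625; I=-0.375, D=e−e_prev=5.625; u=3/2·2.625+2·(-0.375)+1/4·5.625=4.59375; next y=1/2·(-5.625)+1/2·4.59375=-0.515625
n=2: y=-0.515625, sp=-3, e=sp−y=-2.484375; I=-2.859375, D=e−e_prev=-5.109375; u=3/2·(-2.484375)+2·(-2.859375)+1/4·(-5.109375)≈-10.722656; next y=1/2·(-0.515625)+1/2·(-10.722656)≈-5.619141
n=3: y≈-5.619141, sp=-3, e=sp−y≈2.619141; I≈-0.240234, D=e−e_prev≈5.103516; u=3/2·2.619141+2·(-0.240234)+1/4·5.103516≈4.724121; next y=1/2·(-5.619141)+1/2·4.724121≈-0.447510
n=4: y≈-0.447510, sp=5, e=sp−y≈5.447510; I≈5.207275, D=e−e_prev≈2.828369; u=3/2·5.447510+2·5.207275+1/4·2.828369≈19.292908; next y=1/2·(-0.447510)+1/2·19.292908≈9.422699
n=5: y≈9.422699, sp=5, e=sp−y≈-4.422699; I≈0.784576, D=e−e_prev≈-9.870209; u=3/2·(-4.422699)+2·0.784576+1/4·(-9.870209)≈-7.532448; next y=1/2·9.422699+1/2·(-7.532448)≈0.945126
n=6: y≈0.945126, sp=5, e=sp−y≈4.054874; I≈4.839451, D=e−e_prev≈8.477573; u=3/2·4.054874+2·4.839451+1/4·8.477573≈17.880607; next y=1/2·0.945126+1/2·17.880607≈9.412866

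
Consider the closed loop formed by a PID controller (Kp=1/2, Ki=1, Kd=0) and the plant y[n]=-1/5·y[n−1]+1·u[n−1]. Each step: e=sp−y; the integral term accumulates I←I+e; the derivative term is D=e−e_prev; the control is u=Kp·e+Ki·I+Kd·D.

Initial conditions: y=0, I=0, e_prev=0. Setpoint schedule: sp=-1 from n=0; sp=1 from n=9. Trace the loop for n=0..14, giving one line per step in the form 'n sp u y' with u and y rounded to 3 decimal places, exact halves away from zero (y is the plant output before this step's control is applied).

0 -1 -1.500 0.000
1 -1 -0.250 -1.500
2 -1 -2.075 0.050
3 -1 0.078 -2.085
4 -1 -2.707 0.495
5 -1 0.749 -2.806
6 -1 -3.619 1.310
7 -1 1.858 -3.881
8 -1 -5.034 2.634
9 1 6.624 -5.560
10 1 -6.760 7.736
11 1 10.569 -8.307
12 1 -10.930 12.230
13 1 16.249 -13.376
14 1 -17.826 18.925

(exact arithmetic carried between steps; '≈' marks a value shown rounded to 6 d.p. or computed from one; I and e_prev carry over from the previous line; the table rounds u and y to 3 d.p., halves away from zero)
n=0: y=0, sp=-1, e=sp−y=-1; I=-1, D=e−e_prev=-1; u=1/2·(-1)+1·(-1)+0·(-1)=-1.5; next y=-1/5·0+1·(-1.5)=-1.5
n=1: y=-1.5, sp=-1, e=sp−y=0.5; I=-0.5, D=e−e_prev=1.5; u=1/2·0.5+1·(-0.5)+0·1.5=-0.25; next y=-1/5·(-1.5)+1·(-0.25)=0.05
n=2: y=0.05, sp=-1, e=sp−y=-1.05; I=-1.55, D=e−e_prev=-1.55; u=1/2·(-1.05)+1·(-1.55)+0·(-1.55)=-2.075; next y=-1/5·0.05+1·(-2.075)=-2.085
n=3: y=-2.085, sp=-1, e=sp−y=1.085; I=-0.465, D=e−e_prev=2.135; u=1/2·1.085+1·(-0.465)+0·2.135=0.0775; next y=-1/5·(-2.085)+1·0.0775=0.4945
n=4: y=0.4945, sp=-1, e=sp−y=-1.4945; I=-1.9595, D=e−e_prev=-2.5795; u=1/2·(-1.4945)+1·(-1.9595)+0·(-2.5795)=-2.70675; next y=-1/5·0.4945+1·(-2.70675)=-2.80565
n=5: y=-2.80565, sp=-1, e=sp−y=1.80565; I=-0.15385, D=e−e_prev=3.30015; u=1/2·1.80565+1·(-0.15385)+0·3.30015=0.748975; next y=-1/5·(-2.80565)+1·0.748975=1.310105
n=6: y=1.310105, sp=-1, e=sp−y=-2.310105; I=-2.463955, D=e−e_prev=-4.115755; u=1/2·(-2.310105)+1·(-2.463955)+0·(-4.115755)≈-3.619008; next y=-1/5·1.310105+1·(-3.619008)≈-3.881029
n=7: y≈-3.881029, sp=-1, e=sp−y≈2.881029; I≈0.417074, D=e−e_prev≈5.191134; u=1/2·2.881029+1·0.417074+0·5.191134≈1.857588; next y=-1/5·(-3.881029)+1·1.857588≈2.633793
n=8: y≈2.633793, sp=-1, e=sp−y≈-3.633793; I≈-3.216720, D=e−e_prev≈-6.514822; u=1/2·(-3.633793)+1·(-3.216720)+0·(-6.514822)≈-5.033617; next y=-1/5·2.633793+1·(-5.033617)≈-5.560375
n=9: y≈-5.560375, sp=1, e=sp−y≈6.560375; I≈3.343655, D=e−e_prev≈10.194169; u=1/2·6.560375+1·3.343655+0·10.194169≈6.623843; next y=-1/5·(-5.560375)+1·6.623843≈7.735918
n=10: y≈7.735918, sp=1, e=sp−y≈-6.735918; I≈-3.392263, D=e−e_prev≈-13.296294; u=1/2·(-6.735918)+1·(-3.392263)+0·(-13.296294)≈-6.760222; next y=-1/5·7.735918+1·(-6.760222)≈-8.307405
n=11: y≈-8.307405, sp=1, e=sp−y≈9.307405; I≈5.915143, D=e−e_prev≈16.043324; u=1/2·9.307405+1·5.915143+0·16.043324≈10.568845; next y=-1/5·(-8.307405)+1·10.568845≈12.230327
n=12: y≈12.230327, sp=1, e=sp−y≈-11.230327; I≈-5.315184, D=e−e_prev≈-20.537732; u=1/2·(-11.230327)+1·(-5.315184)+0·(-20.537732)≈-10.930347; next y=-1/5·12.230327+1·(-10.930347)≈-13.376412
n=13: y≈-13.376412, sp=1, e=sp−y≈14.376412; I≈9.061229, D=e−e_prev≈25.606739; u=1/2·14.376412+1·9.061229+0·25.606739≈16.249435; next y=-1/5·(-13.376412)+1·16.249435≈18.924717
n=14: y≈18.924717, sp=1, e=sp−y≈-17.924717; I≈-8.863489, D=e−e_prev≈-32.301130; u=1/2·(-17.924717)+1·(-8.863489)+0·(-32.301130)≈-17.825847; next y=-1/5·18.924717+1·(-17.825847)≈-21.610791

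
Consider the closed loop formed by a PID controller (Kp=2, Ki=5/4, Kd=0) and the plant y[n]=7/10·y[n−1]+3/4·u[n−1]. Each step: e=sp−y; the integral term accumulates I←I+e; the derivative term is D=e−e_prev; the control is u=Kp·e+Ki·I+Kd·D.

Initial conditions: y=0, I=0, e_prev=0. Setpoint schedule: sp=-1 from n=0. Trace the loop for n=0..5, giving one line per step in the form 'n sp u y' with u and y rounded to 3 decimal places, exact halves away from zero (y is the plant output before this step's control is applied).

0 -1 -3.250 0.000
1 -1 3.422 -2.438
2 -1 -5.499 0.860
3 -1 6.418 -3.522
4 -1 -9.507 2.348
5 -1 11.771 -5.487

(exact arithmetic carried between steps; '≈' marks a value shown rounded to 6 d.p. or computed from one; I and e_prev carry over from the previous line; the table rounds u and y to 3 d.p., halves away from zero)
n=0: y=0, sp=-1, e=sp−y=-1; I=-1, D=e−e_prev=-1; u=2·(-1)+5/4·(-1)+0·(-1)=-3.25; next y=7/10·0+3/4·(-3.25)=-2.4375
n=1: y=-2.4375, sp=-1, e=sp−y=1.4375; I=0.4375, D=e−e_prev=2.4375; u=2·1.4375+5/4·0.4375+0·2.4375=3.421875; next y=7/10·(-2.4375)+3/4·3.421875≈0.860156
n=2: y≈0.860156, sp=-1, e=sp−y≈-1.860156; I≈-1.422656, D=e−e_prev≈-3.297656; u=2·(-1.860156)+5/4·(-1.422656)+0·(-3.297656)≈-5.498633; next y=7/10·0.860156+3/4·(-5.498633)≈-3.521865
n=3: y≈-3.521865, sp=-1, e=sp−y≈2.521865; I≈1.099209, D=e−e_prev≈4.382021; u=2·2.521865+5/4·1.099209+0·4.382021≈6.417742; next y=7/10·(-3.521865)+3/4·6.417742≈2.348001
n=4: y≈2.348001, sp=-1, e=sp−y≈-3.348001; I≈-2.248792, D=e−e_prev≈-5.869866; u=2·(-3.348001)+5/4·(-2.248792)+0·(-5.869866)≈-9.506991; next y=7/10·2.348001+3/4·(-9.506991)≈-5.486643
n=5: y≈-5.486643, sp=-1, e=sp−y≈4.486643; I≈2.237851, D=e−e_prev≈7.834643; u=2·4.486643+5/4·2.237851+0·7.834643≈11.770599; next y=7/10·(-5.486643)+3/4·11.770599≈4.987299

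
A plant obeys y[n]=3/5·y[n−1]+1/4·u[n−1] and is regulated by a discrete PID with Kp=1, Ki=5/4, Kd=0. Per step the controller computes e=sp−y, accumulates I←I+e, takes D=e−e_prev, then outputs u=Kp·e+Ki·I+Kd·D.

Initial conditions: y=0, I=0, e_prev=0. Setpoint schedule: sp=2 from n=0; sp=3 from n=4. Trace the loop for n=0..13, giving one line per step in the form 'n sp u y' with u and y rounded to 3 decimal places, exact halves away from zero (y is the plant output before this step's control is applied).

0 2 4.500 0.000
1 2 4.469 1.125
2 2 4.061 1.792
3 2 3.650 2.091
4 3 5.615 2.167
5 3 5.448 2.704
6 3 5.187 2.984
7 3 4.975 3.087
8 3 4.846 3.096
9 3 4.786 3.069
10 3 4.770 3.038
11 3 4.773 3.015
12 3 4.783 3.003
13 3 4.792 2.997

(exact arithmetic carried between steps; '≈' marks a value shown rounded to 6 d.p. or computed from one; I and e_prev carry over from the previous line; the table rounds u and y to 3 d.p., halves away from zero)
n=0: y=0, sp=2, e=sp−y=2; I=2, D=e−e_prev=2; u=1·2+5/4·2+0·2=4.5; next y=3/5·0+1/4·4.5=1.125
n=1: y=1.125, sp=2, e=sp−y=0.875; I=2.875, D=e−e_prev=-1.125; u=1·0.875+5/4·2.875+0·(-1.125)=4.46875; next y=3/5·1.125+1/4·4.46875≈1.792188
n=2: y≈1.792188, sp=2, e=sp−y≈0.207813; I≈3.082813, D=e−e_prev≈-0.667188; u=1·0.207813+5/4·3.082813+0·(-0.667188)≈4.061328; next y=3/5·1.792188+1/4·4.061328≈2.090645
n=3: y≈2.090645, sp=2, e=sp−y≈-0.090645; I≈2.992168, D=e−e_prev≈-0.298457; u=1·(-0.090645)+5/4·2.992168+0·(-0.298457)≈3.649565; next y=3/5·2.090645+1/4·3.649565≈2.166778
n=4: y≈2.166778, sp=3, e=sp−y≈0.833222; I≈3.825390, D=e−e_prev≈0.923866; u=1·0.833222+5/4·3.825390+0·0.923866≈5.614959; next y=3/5·2.166778+1/4·5.614959≈2.703807
n=5: y≈2.703807, sp=3, e=sp−y≈0.296193; I≈4.121583, D=e−e_prev≈-0.537029; u=1·0.296193+5/4·4.121583+0·(-0.537029)≈5.448172; next y=3/5·2.703807+1/4·5.448172≈2.984327
n=6: y≈2.984327, sp=3, e=sp−y≈0.015673; I≈4.137256, D=e−e_prev≈-0.280520; u=1·0.015673+5/4·4.137256+0·(-0.280520)≈5.187243; next y=3/5·2.984327+1/4·5.187243≈3.087407
n=7: y≈3.087407, sp=3, e=sp−y≈-0.087407; I≈4.049849, D=e−e_prev≈-0.103080; u=1·(-0.087407)+5/4·4.049849+0·(-0.103080)≈4.974904; next y=3/5·3.087407+1/4·4.974904≈3.096170
n=8: y≈3.096170, sp=3, e=sp−y≈-0.096170; I≈3.953679, D=e−e_prev≈-0.008763; u=1·(-0.096170)+5/4·3.953679+0·(-0.008763)≈4.845928; next y=3/5·3.096170+1/4·4.845928≈3.069184
n=9: y≈3.069184, sp=3, e=sp−y≈-0.069184; I≈3.884495, D=e−e_prev≈0.026986; u=1·(-0.069184)+5/4·3.884495+0·0.026986≈4.786434; next y=3/5·3.069184+1/4·4.786434≈3.038119
n=10: y≈3.038119, sp=3, e=sp−y≈-0.038119; I≈3.846376, D=e−e_prev≈0.031065; u=1·(-0.038119)+5/4·3.846376+0·0.031065≈4.769850; next y=3/5·3.038119+1/4·4.769850≈3.015334
n=11: y≈3.015334, sp=3, e=sp−y≈-0.015334; I≈3.831042, D=e−e_prev≈0.022785; u=1·(-0.015334)+5/4·3.831042+0·0.022785≈4.773468; next y=3/5·3.015334+1/4·4.773468≈3.002567
n=12: y≈3.002567, sp=3, e=sp−y≈-0.002567; I≈3.828474, D=e−e_prev≈0.012767; u=1·(-0.002567)+5/4·3.828474+0·0.012767≈4.783025; next y=3/5·3.002567+1/4·4.783025≈2.997297
n=13: y≈2.997297, sp=3, e=sp−y≈0.002703; I≈3.831177, D=e−e_prev≈0.005271; u=1·0.002703+5/4·3.831177+0·0.005271≈4.791675; next y=3/5·2.997297+1/4·4.791675≈2.996297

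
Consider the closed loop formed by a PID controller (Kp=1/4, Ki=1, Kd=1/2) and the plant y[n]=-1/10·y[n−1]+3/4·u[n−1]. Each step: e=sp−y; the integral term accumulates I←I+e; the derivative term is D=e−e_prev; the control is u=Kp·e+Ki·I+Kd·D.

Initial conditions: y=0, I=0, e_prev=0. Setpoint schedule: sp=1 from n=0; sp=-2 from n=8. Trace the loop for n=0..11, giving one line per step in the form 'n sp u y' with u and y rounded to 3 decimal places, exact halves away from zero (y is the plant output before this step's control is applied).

0 1 1.750 0.000
1 1 -0.047 1.313
2 1 2.885 -0.166
3 1 -0.795 2.180
4 1 4.439 -0.814
5 1 -2.638 3.410
6 1 7.091 -2.319
7 1 -6.226 5.550
8 -2 6.764 -5.225
9 -2 -12.834 5.596
10 -2 12.597 -10.185
11 -2 -23.248 10.466

(exact arithmetic carried between steps; '≈' marks a value shown rounded to 6 d.p. or computed from one; I and e_prev carry over from the previous line; the table rounds u and y to 3 d.p., halves away from zero)
n=0: y=0, sp=1, e=sp−y=1; I=1, D=e−e_prev=1; u=1/4·1+1·1+1/2·1=1.75; next y=-1/10·0+3/4·1.75=1.3125
n=1: y=1.3125, sp=1, e=sp−y=-0.3125; I=0.6875, D=e−e_prev=-1.3125; u=1/4·(-0.3125)+1·0.6875+1/2·(-1.3125)=-0.046875; next y=-1/10·1.3125+3/4·(-0.046875)≈-0.166406
n=2: y≈-0.166406, sp=1, e=sp−y≈1.166406; I≈1.853906, D=e−e_prev≈1.478906; u=1/4·1.166406+1·1.853906+1/2·1.478906≈2.884961; next y=-1/10·(-0.166406)+3/4·2.884961≈2.180361
n=3: y≈2.180361, sp=1, e=sp−y≈-1.180361; I≈0.673545, D=e−e_prev≈-2.346768; u=1/4·(-1.180361)+1·0.673545+1/2·(-2.346768)≈-0.794929; next y=-1/10·2.180361+3/4·(-0.794929)≈-0.814233
n=4: y≈-0.814233, sp=1, e=sp−y≈1.814233; I≈2.487778, D=e−e_prev≈2.994594; u=1/4·1.814233+1·2.487778+1/2·2.994594≈4.438633; next y=-1/10·(-0.814233)+3/4·4.438633≈3.410398
n=5: y≈3.410398, sp=1, e=sp−y≈-2.410398; I≈0.077380, D=e−e_prev≈-4.224631; u=1/4·(-2.410398)+1·0.077380+1/2·(-4.224631)≈-2.637536; next y=-1/10·3.410398+3/4·(-2.637536)≈-2.319192
n=6: y≈-2.319192, sp=1, e=sp−y≈3.319192; I≈3.396571, D=e−e_prev≈5.729590; u=1/4·3.319192+1·3.396571+1/2·5.729590≈7.091164; next y=-1/10·(-2.319192)+3/4·7.091164≈5.550292
n=7: y≈5.550292, sp=1, e=sp−y≈-4.550292; I≈-1.153721, D=e−e_prev≈-7.869484; u=1/4·(-4.550292)+1·(-1.153721)+1/2·(-7.869484)≈-6.226036; next y=-1/10·5.550292+3/4·(-6.226036)≈-5.224556
n=8: y≈-5.224556, sp=-2, e=sp−y≈3.224556; I≈2.070835, D=e−e_prev≈7.774848; u=1/4·3.224556+1·2.070835+1/2·7.774848≈6.764398; next y=-1/10·(-5.224556)+3/4·6.764398≈5.595754
n=9: y≈5.595754, sp=-2, e=sp−y≈-7.595754; I≈-5.524919, D=e−e_prev≈-10.820311; u=1/4·(-7.595754)+1·(-5.524919)+1/2·(-10.820311)≈-12.834013; next y=-1/10·5.595754+3/4·(-12.834013)≈-10.185085
n=10: y≈-10.185085, sp=-2, e=sp−y≈8.185085; I≈2.660166, D=e−e_prev≈15.780840; u=1/4·8.185085+1·2.660166+1/2·15.780840≈12.596857; next y=-1/10·(-10.185085)+3/4·12.596857≈10.466151
n=11: y≈10.466151, sp=-2, e=sp−y≈-12.466151; I≈-9.805985, D=e−e_prev≈-20.651237; u=1/4·(-12.466151)+1·(-9.805985)+1/2·(-20.651237)≈-23.248142; next y=-1/10·10.466151+3/4·(-23.248142)≈-18.482721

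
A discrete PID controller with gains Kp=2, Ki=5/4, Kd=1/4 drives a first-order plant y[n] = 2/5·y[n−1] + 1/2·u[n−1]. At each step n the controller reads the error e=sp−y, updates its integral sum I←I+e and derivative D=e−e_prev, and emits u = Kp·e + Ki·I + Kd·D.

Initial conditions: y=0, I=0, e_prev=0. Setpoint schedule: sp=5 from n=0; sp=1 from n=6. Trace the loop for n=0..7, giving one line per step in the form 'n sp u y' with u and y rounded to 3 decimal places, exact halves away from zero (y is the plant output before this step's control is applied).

(exact arithmetic carried between steps; '≈' marks a value shown rounded to 6 d.p. or computed from one; I and e_prev carry over from the previous line; the table rounds u and y to 3 d.p., halves away from zero)
n=0: y=0, sp=5, e=sp−y=5; I=5, D=e−e_prev=5; u=2·5+5/4·5+1/4·5=17.5; next y=2/5·0+1/2·17.5=8.75
n=1: y=8.75, sp=5, e=sp−y=-3.75; I=1.25, D=e−e_prev=-8.75; u=2·(-3.75)+5/4·1.25+1/4·(-8.75)=-8.125; next y=2/5·8.75+1/2·(-8.125)=-0.5625
n=2: y=-0.5625, sp=5, e=sp−y=5.5625; I=6.8125, D=e−e_prev=9.3125; u=2·5.5625+5/4·6.8125+1/4·9.3125=21.96875; next y=2/5·(-0.5625)+1/2·21.96875=10.759375
n=3: y=10.759375, sp=5, e=sp−y=-5.759375; I=1.053125, D=e−e_prev=-11.321875; u=2·(-5.759375)+5/4·1.053125+1/4·(-11.321875)≈-13.032813; next y=2/5·10.759375+1/2·(-13.032813)≈-2.212656
n=4: y≈-2.212656, sp=5, e=sp−y≈7.212656; I≈8.265781, D=e−e_prev≈12.972031; u=2·7.212656+5/4·8.265781+1/4·12.972031≈28.000547; next y=2/5·(-2.212656)+1/2·28.000547≈13.115211
n=5: y≈13.115211, sp=5, e=sp−y≈-8.115211; I≈0.150570, D=e−e_prev≈-15.327867; u=2·(-8.115211)+5/4·0.150570+1/4·(-15.327867)≈-19.874176; next y=2/5·13.115211+1/2·(-19.874176)≈-4.691004
n=6: y≈-4.691004, sp=1, e=sp−y≈5.691004; I≈5.841574, D=e−e_prev≈13.806214; u=2·5.691004+5/4·5.841574+1/4·13.806214≈22.135528; next y=2/5·(-4.691004)+1/2·22.135528≈9.191363
n=7: y≈9.191363, sp=1, e=sp−y≈-8.191363; I≈-2.349789, D=e−e_prev≈-13.882366; u=2·(-8.191363)+5/4·(-2.349789)+1/4·(-13.882366)≈-22.790553; next y=2/5·9.191363+1/2·(-22.790553)≈-7.718731

0 5 17.500 0.000
1 5 -8.125 8.750
2 5 21.969 -0.563
3 5 -13.033 10.759
4 5 28.001 -2.213
5 5 -19.874 13.115
6 1 22.136 -4.691
7 1 -22.791 9.191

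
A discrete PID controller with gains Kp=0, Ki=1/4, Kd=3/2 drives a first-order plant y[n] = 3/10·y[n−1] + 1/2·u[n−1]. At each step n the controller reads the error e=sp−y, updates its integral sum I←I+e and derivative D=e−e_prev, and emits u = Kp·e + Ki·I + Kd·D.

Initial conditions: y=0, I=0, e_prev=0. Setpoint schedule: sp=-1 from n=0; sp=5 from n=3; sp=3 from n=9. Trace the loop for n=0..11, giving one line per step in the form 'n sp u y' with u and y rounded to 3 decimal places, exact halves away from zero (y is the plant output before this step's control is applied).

0 -1 -1.750 0.000
1 -1 1.031 -0.875
2 -1 -2.287 0.253
3 5 11.903 -1.067
4 5 -9.284 5.631
5 5 15.628 -2.952
6 5 -12.551 6.928
7 5 21.258 -4.197
8 5 -16.873 9.370
9 3 25.126 -5.625
10 3 -21.087 10.876
11 3 33.469 -7.281

(exact arithmetic carried between steps; '≈' marks a value shown rounded to 6 d.p. or computed from one; I and e_prev carry over from the previous line; the table rounds u and y to 3 d.p., halves away from zero)
n=0: y=0, sp=-1, e=sp−y=-1; I=-1, D=e−e_prev=-1; u=0·(-1)+1/4·(-1)+3/2·(-1)=-1.75; next y=3/10·0+1/2·(-1.75)=-0.875
n=1: y=-0.875, sp=-1, e=sp−y=-0.125; I=-1.125, D=e−e_prev=0.875; u=0·(-0.125)+1/4·(-1.125)+3/2·0.875=1.03125; next y=3/10·(-0.875)+1/2·1.03125=0.253125
n=2: y=0.253125, sp=-1, e=sp−y=-1.253125; I=-2.378125, D=e−e_prev=-1.128125; u=0·(-1.253125)+1/4·(-2.378125)+3/2·(-1.128125)≈-2.286719; next y=3/10·0.253125+1/2·(-2.286719)≈-1.067422
n=3: y≈-1.067422, sp=5, e=sp−y≈6.067422; I≈3.689297, D=e−e_prev≈7.320547; u=0·6.067422+1/4·3.689297+3/2·7.320547≈11.903145; next y=3/10·(-1.067422)+1/2·11.903145≈5.631346
n=4: y≈5.631346, sp=5, e=sp−y≈-0.631346; I≈3.057951, D=e−e_prev≈-6.698768; u=0·(-0.631346)+1/4·3.057951+3/2·(-6.698768)≈-9.283664; next y=3/10·5.631346+1/2·(-9.283664)≈-2.952428
n=5: y≈-2.952428, sp=5, e=sp−y≈7.952428; I≈11.010379, D=e−e_prev≈8.583774; u=0·7.952428+1/4·11.010379+3/2·8.583774≈15.628255; next y=3/10·(-2.952428)+1/2·15.628255≈6.928399
n=6: y≈6.928399, sp=5, e=sp−y≈-1.928399; I≈9.081980, D=e−e_prev≈-9.880827; u=0·(-1.928399)+1/4·9.081980+3/2·(-9.880827)≈-12.550746; next y=3/10·6.928399+1/2·(-12.550746)≈-4.196853
n=7: y≈-4.196853, sp=5, e=sp−y≈9.196853; I≈18.278833, D=e−e_prev≈11.125253; u=0·9.196853+1/4·18.278833+3/2·11.125253≈21.257587; next y=3/10·(-4.196853)+1/2·21.257587≈9.369738
n=8: y≈9.369738, sp=5, e=sp−y≈-4.369738; I≈13.909096, D=e−e_prev≈-13.566591; u=0·(-4.369738)+1/4·13.909096+3/2·(-13.566591)≈-16.872612; next y=3/10·9.369738+1/2·(-16.872612)≈-5.625385
n=9: y≈-5.625385, sp=3, e=sp−y≈8.625385; I≈22.534481, D=e−e_prev≈12.995123; u=0·8.625385+1/4·22.534481+3/2·12.995123≈25.126304; next y=3/10·(-5.625385)+1/2·25.126304≈10.875536
n=10: y≈10.875536, sp=3, e=sp−y≈-7.875536; I≈14.658944, D=e−e_prev≈-16.500921; u=0·(-7.875536)+1/4·14.658944+3/2·(-16.500921)≈-21.086646; next y=3/10·10.875536+1/2·(-21.086646)≈-7.280662
n=11: y≈-7.280662, sp=3, e=sp−y≈10.280662; I≈24.939606, D=e−e_prev≈18.156199; u=0·10.280662+1/4·24.939606+3/2·18.156199≈33.469199; next y=3/10·(-7.280662)+1/2·33.469199≈14.550401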